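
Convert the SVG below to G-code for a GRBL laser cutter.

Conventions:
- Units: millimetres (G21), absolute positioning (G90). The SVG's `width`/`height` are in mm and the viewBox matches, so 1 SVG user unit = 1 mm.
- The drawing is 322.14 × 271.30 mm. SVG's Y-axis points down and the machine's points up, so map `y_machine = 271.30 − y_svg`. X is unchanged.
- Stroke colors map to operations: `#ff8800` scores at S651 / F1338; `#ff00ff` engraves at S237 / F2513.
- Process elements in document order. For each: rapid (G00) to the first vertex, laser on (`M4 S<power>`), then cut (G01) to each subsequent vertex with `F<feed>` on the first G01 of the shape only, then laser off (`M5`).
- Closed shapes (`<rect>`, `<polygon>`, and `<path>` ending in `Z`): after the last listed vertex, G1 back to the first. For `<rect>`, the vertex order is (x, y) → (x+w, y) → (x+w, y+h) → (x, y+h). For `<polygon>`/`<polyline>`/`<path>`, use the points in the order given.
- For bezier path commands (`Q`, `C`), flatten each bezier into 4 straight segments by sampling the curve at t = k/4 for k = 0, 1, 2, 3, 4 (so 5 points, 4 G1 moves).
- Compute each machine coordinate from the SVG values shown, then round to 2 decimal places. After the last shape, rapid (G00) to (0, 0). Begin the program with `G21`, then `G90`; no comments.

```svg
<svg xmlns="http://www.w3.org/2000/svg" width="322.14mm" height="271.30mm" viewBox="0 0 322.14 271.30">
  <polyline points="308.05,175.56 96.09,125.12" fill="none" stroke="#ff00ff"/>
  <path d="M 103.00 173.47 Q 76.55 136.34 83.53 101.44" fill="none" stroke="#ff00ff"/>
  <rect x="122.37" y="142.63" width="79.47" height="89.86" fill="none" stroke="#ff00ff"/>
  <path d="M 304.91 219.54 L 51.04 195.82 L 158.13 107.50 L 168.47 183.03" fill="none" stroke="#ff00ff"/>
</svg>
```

G21
G90
G00 X308.05 Y95.74
M4 S237
G01 X96.09 Y146.18 F2513
M5
G00 X103.00 Y97.83
M4 S237
G01 X91.86 Y116.26 F2513
G01 X84.91 Y134.40
G01 X82.13 Y152.27
G01 X83.53 Y169.86
M5
G00 X122.37 Y128.67
M4 S237
G01 X201.84 Y128.67 F2513
G01 X201.84 Y38.81
G01 X122.37 Y38.81
G01 X122.37 Y128.67
M5
G00 X304.91 Y51.76
M4 S237
G01 X51.04 Y75.48 F2513
G01 X158.13 Y163.80
G01 X168.47 Y88.27
M5
G00 X0.00 Y0.00

Since the viewBox matches the mm dimensions, user units are millimetres directly. The only transform is the Y-flip y_m = 271.30 − y_svg.

Shape 1 is a line segment drawn with `<polyline>`. Its stroke #ff00ff means engrave at S237, F2513. After flipping Y the toolpath is (308.05,95.74) → (96.09,146.18).

Shape 2 is a quadratic bezier drawn with `<path>`. Its stroke #ff00ff means engrave at S237, F2513. After flipping Y the toolpath is (103.00,97.83) → (91.86,116.26) → (84.91,134.40) → (82.13,152.27) → (83.53,169.86).

Shape 3 is a rectangle drawn with `<rect>`. Its stroke #ff00ff means engrave at S237, F2513. After flipping Y the toolpath is (122.37,128.67) → (201.84,128.67) → (201.84,38.81) → (122.37,38.81) → (122.37,128.67), returning to the start.

Shape 4 is a open polyline drawn with `<path>`. Its stroke #ff00ff means engrave at S237, F2513. After flipping Y the toolpath is (304.91,51.76) → (51.04,75.48) → (158.13,163.80) → (168.47,88.27).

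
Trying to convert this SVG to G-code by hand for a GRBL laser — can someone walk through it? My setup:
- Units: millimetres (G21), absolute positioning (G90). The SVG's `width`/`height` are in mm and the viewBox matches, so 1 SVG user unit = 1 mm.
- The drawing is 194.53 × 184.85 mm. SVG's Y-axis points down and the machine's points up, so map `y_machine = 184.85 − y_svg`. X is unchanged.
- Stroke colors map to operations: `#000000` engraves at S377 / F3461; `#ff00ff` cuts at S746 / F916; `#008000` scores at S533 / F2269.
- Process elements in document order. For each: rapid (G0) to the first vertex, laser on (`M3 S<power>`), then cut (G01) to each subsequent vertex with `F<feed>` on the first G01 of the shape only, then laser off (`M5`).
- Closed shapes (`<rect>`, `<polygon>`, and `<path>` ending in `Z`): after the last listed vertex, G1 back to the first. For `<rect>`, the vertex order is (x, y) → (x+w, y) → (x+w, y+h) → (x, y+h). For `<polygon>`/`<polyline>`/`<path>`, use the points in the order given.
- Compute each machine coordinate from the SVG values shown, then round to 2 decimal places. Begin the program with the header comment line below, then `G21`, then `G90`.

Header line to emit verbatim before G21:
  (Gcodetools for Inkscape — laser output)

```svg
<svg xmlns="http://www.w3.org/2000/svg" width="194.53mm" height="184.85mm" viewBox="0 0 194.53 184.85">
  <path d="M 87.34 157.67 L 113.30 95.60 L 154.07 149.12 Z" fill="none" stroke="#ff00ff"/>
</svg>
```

(Gcodetools for Inkscape — laser output)
G21
G90
G0 X87.34 Y27.18
M3 S746
G01 X113.30 Y89.25 F916
G01 X154.07 Y35.73
G01 X87.34 Y27.18
M5

1 u = 1 mm; y_m = 184.85 − y.

[1] `<path>` regular polygon, #ff00ff→cut S746 F916: (87.34,27.18) → (113.30,89.25) → (154.07,35.73) → (87.34,27.18) (closed)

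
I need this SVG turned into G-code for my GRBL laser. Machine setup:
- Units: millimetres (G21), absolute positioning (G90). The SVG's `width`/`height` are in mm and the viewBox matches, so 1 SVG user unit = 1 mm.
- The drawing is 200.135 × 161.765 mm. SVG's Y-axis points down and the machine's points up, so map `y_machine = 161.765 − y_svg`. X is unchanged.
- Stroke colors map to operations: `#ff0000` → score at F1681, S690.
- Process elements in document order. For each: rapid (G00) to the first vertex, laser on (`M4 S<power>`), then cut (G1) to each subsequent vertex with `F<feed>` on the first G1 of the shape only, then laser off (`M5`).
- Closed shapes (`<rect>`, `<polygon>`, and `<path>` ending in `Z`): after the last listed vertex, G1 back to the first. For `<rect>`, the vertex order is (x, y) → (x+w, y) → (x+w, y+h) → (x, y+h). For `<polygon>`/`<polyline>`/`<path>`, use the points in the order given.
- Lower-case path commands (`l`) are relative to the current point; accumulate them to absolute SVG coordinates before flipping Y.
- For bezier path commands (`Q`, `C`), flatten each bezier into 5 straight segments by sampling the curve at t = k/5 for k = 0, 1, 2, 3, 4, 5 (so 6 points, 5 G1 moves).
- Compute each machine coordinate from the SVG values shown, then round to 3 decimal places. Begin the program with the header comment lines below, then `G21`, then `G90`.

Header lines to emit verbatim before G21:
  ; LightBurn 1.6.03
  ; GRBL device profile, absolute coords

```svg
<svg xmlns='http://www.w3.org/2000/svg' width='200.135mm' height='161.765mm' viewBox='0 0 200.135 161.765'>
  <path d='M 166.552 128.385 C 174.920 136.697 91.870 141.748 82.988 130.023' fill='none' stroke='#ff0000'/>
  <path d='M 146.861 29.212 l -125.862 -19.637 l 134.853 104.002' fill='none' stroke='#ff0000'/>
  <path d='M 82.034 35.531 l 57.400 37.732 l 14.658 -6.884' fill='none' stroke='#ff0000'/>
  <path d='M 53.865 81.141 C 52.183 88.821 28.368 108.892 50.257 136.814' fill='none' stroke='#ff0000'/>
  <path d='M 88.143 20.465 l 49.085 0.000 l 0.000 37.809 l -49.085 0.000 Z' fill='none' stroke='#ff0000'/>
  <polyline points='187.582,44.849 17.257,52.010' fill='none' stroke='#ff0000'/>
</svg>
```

viewBox `0 0 200.135 161.765` with mm width/height → 1 unit = 1 mm. Flip: y_m = 161.765 − y_svg.

**Shape 1** — `<path>` cubic bezier, stroke `#ff0000` → score (S690, F1681). Control points (SVG): P0=(166.552,128.385), P1=(174.920,136.697), P2=(91.870,141.748), P3=(82.988,130.023); sampled at t=k/5. Machine vertices: (166.552,33.380) → (161.927,28.892) → (143.310,25.836) → (118.650,24.860) → (95.893,26.612) → (82.988,31.742). Open path.

**Shape 2** — `<path>` open polyline, stroke `#ff0000` → score (S690, F1681). Machine vertices: (146.861,132.553) → (20.999,152.190) → (155.852,48.188). Open path.

**Shape 3** — `<path>` open polyline, stroke `#ff0000` → score (S690, F1681). Machine vertices: (82.034,126.234) → (139.434,88.502) → (154.092,95.386). Open path.

**Shape 4** — `<path>` cubic bezier, stroke `#ff0000` → score (S690, F1681). Control points (SVG): P0=(53.865,81.141), P1=(52.183,88.821), P2=(28.368,108.892), P3=(50.257,136.814); sampled at t=k/5. Machine vertices: (53.865,80.624) → (50.743,74.565) → (45.564,65.751) → (41.587,54.398) → (42.065,40.726) → (50.257,24.951). Open path.

**Shape 5** — `<path>` rectangle, stroke `#ff0000` → score (S690, F1681). Machine vertices: (88.143,141.300) → (137.228,141.300) → (137.228,103.491) → (88.143,103.491) → (88.143,141.300). Closed: final G1 returns to the first vertex.

**Shape 6** — `<polyline>` line segment, stroke `#ff0000` → score (S690, F1681). Machine vertices: (187.582,116.916) → (17.257,109.755). Open path.

; LightBurn 1.6.03
; GRBL device profile, absolute coords
G21
G90
G00 X166.552 Y33.380
M4 S690
G1 X161.927 Y28.892 F1681
G1 X143.310 Y25.836
G1 X118.650 Y24.860
G1 X95.893 Y26.612
G1 X82.988 Y31.742
M5
G00 X146.861 Y132.553
M4 S690
G1 X20.999 Y152.190 F1681
G1 X155.852 Y48.188
M5
G00 X82.034 Y126.234
M4 S690
G1 X139.434 Y88.502 F1681
G1 X154.092 Y95.386
M5
G00 X53.865 Y80.624
M4 S690
G1 X50.743 Y74.565 F1681
G1 X45.564 Y65.751
G1 X41.587 Y54.398
G1 X42.065 Y40.726
G1 X50.257 Y24.951
M5
G00 X88.143 Y141.300
M4 S690
G1 X137.228 Y141.300 F1681
G1 X137.228 Y103.491
G1 X88.143 Y103.491
G1 X88.143 Y141.300
M5
G00 X187.582 Y116.916
M4 S690
G1 X17.257 Y109.755 F1681
M5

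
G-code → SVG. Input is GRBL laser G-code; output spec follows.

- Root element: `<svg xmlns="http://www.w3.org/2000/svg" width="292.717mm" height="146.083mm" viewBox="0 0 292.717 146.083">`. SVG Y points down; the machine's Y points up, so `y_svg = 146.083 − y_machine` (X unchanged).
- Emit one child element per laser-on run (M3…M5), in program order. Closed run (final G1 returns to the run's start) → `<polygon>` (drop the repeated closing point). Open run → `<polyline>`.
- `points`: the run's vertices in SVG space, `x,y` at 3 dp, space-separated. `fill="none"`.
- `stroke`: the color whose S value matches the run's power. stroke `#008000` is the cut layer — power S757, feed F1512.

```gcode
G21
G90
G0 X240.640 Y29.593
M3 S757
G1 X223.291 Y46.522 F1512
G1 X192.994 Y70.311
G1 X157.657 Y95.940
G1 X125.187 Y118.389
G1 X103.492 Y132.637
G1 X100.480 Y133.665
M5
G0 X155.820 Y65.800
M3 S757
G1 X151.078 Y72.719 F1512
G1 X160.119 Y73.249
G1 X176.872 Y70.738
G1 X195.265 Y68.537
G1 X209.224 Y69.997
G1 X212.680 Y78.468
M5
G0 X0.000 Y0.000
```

Each laser-on run becomes one SVG element. Flip Y back into SVG space with y_svg = 146.083 − y_machine. Every run uses S757, so all elements get stroke `#008000` (cut).

Run 1: The run is open, so emit a `<polyline>` with points (Y-flipped): 240.640,116.490 223.291,99.561 192.994,75.772 157.657,50.143 125.187,27.694 103.492,13.446 100.480,12.418.

Run 2: The run is open, so emit a `<polyline>` with points (Y-flipped): 155.820,80.283 151.078,73.364 160.119,72.834 176.872,75.345 195.265,77.546 209.224,76.086 212.680,67.615.

<svg xmlns="http://www.w3.org/2000/svg" width="292.717mm" height="146.083mm" viewBox="0 0 292.717 146.083">
  <polyline points="240.640,116.490 223.291,99.561 192.994,75.772 157.657,50.143 125.187,27.694 103.492,13.446 100.480,12.418" fill="none" stroke="#008000"/>
  <polyline points="155.820,80.283 151.078,73.364 160.119,72.834 176.872,75.345 195.265,77.546 209.224,76.086 212.680,67.615" fill="none" stroke="#008000"/>
</svg>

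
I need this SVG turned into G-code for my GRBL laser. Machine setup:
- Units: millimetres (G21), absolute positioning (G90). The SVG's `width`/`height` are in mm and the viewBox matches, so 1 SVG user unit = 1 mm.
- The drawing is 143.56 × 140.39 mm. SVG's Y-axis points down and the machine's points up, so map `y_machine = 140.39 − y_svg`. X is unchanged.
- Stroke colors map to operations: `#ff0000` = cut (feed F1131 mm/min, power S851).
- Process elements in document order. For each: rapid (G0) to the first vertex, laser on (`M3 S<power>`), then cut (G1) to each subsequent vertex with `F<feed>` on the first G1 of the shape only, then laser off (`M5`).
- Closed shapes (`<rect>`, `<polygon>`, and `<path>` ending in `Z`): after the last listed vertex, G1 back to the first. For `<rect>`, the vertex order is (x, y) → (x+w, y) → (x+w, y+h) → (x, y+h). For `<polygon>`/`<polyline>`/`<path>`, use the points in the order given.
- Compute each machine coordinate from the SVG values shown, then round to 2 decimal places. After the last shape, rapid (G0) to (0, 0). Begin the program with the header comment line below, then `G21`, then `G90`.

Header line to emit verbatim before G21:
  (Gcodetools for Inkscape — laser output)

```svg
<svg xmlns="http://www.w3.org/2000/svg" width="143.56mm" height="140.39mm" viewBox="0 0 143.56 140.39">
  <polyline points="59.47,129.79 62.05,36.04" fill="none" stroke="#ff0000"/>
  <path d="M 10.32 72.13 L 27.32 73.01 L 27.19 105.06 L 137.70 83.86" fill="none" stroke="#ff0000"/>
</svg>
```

1 u = 1 mm; y_m = 140.39 − y.

[1] `<polyline>` line segment, #ff0000→cut S851 F1131: (59.47,10.60) → (62.05,104.35)

[2] `<path>` open polyline, #ff0000→cut S851 F1131: (10.32,68.26) → (27.32,67.38) → (27.19,35.33) → (137.70,56.53)

(Gcodetools for Inkscape — laser output)
G21
G90
G0 X59.47 Y10.60
M3 S851
G1 X62.05 Y104.35 F1131
M5
G0 X10.32 Y68.26
M3 S851
G1 X27.32 Y67.38 F1131
G1 X27.19 Y35.33
G1 X137.70 Y56.53
M5
G0 X0.00 Y0.00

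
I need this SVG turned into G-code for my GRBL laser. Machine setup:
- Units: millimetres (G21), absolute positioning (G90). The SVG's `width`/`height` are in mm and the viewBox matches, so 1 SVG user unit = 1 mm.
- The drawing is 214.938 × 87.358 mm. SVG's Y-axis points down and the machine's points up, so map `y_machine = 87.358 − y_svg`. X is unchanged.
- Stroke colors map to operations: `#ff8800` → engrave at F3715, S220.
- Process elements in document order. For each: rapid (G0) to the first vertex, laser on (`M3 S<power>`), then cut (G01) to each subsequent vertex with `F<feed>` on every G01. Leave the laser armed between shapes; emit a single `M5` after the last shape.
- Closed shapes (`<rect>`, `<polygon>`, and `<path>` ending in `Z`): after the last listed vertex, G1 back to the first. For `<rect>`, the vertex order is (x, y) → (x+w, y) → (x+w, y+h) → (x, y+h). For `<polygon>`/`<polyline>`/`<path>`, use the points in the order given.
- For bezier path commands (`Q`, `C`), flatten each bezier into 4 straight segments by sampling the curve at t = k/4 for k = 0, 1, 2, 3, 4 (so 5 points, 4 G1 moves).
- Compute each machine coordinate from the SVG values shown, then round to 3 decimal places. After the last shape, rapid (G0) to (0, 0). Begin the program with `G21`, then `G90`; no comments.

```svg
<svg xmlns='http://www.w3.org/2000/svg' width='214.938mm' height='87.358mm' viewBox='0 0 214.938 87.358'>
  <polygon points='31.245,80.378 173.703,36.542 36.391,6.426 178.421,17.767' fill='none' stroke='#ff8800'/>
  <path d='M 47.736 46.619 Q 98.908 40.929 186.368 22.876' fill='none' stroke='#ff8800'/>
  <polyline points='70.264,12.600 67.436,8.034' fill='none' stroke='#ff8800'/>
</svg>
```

G21
G90
G0 X31.245 Y6.980
M3 S220
G01 X173.703 Y50.816 F3715
G01 X36.391 Y80.932 F3715
G01 X178.421 Y69.591 F3715
G01 X31.245 Y6.980 F3715
G0 X47.736 Y40.739
M3 S220
G01 X75.590 Y44.357 F3715
G01 X107.980 Y49.520 F3715
G01 X144.906 Y56.228 F3715
G01 X186.368 Y64.482 F3715
G0 X70.264 Y74.758
M3 S220
G01 X67.436 Y79.324 F3715
M5
G0 X0.000 Y0.000

viewBox `0 0 214.938 87.358` with mm width/height → 1 unit = 1 mm. Flip: y_m = 87.358 − y_svg.

**Shape 1** — `<polygon>` closed polygon, stroke `#ff8800` → engrave (S220, F3715). Machine vertices: (31.245,6.980) → (173.703,50.816) → (36.391,80.932) → (178.421,69.591) → (31.245,6.980). Closed: final G1 returns to the first vertex.

**Shape 2** — `<path>` quadratic bezier, stroke `#ff8800` → engrave (S220, F3715). Control points (SVG): P0=(47.736,46.619), P1=(98.908,40.929), P2=(186.368,22.876); sampled at t=k/4. Machine vertices: (47.736,40.739) → (75.590,44.357) → (107.980,49.520) → (144.906,56.228) → (186.368,64.482). Open path.

**Shape 3** — `<polyline>` line segment, stroke `#ff8800` → engrave (S220, F3715). Machine vertices: (70.264,74.758) → (67.436,79.324). Open path.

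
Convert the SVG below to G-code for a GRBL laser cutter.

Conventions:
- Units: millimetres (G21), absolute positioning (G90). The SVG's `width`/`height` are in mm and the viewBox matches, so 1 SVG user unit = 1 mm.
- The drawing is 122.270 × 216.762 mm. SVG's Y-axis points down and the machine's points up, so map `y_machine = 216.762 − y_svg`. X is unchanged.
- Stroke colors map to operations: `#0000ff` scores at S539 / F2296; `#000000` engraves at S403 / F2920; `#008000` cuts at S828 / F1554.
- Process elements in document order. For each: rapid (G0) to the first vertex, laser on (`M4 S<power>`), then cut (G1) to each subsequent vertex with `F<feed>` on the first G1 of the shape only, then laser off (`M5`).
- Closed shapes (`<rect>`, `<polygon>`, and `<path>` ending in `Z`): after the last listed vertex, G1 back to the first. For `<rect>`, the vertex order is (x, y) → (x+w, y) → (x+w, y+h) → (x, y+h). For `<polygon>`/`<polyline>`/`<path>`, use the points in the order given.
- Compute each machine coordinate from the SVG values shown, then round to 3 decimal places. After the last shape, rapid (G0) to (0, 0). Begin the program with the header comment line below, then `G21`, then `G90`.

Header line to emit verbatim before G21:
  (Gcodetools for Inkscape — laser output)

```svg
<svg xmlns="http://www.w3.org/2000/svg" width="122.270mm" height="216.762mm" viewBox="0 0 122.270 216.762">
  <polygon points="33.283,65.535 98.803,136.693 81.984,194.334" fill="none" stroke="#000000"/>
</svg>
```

(Gcodetools for Inkscape — laser output)
G21
G90
G0 X33.283 Y151.227
M4 S403
G1 X98.803 Y80.069 F2920
G1 X81.984 Y22.428
G1 X33.283 Y151.227
M5
G0 X0.000 Y0.000

Since the viewBox matches the mm dimensions, user units are millimetres directly. The only transform is the Y-flip y_m = 216.762 − y_svg.

Shape 1 is a closed polygon drawn with `<polygon>`. Its stroke #000000 means engrave at S403, F2920. After flipping Y the toolpath is (33.283,151.227) → (98.803,80.069) → (81.984,22.428) → (33.283,151.227), returning to the start.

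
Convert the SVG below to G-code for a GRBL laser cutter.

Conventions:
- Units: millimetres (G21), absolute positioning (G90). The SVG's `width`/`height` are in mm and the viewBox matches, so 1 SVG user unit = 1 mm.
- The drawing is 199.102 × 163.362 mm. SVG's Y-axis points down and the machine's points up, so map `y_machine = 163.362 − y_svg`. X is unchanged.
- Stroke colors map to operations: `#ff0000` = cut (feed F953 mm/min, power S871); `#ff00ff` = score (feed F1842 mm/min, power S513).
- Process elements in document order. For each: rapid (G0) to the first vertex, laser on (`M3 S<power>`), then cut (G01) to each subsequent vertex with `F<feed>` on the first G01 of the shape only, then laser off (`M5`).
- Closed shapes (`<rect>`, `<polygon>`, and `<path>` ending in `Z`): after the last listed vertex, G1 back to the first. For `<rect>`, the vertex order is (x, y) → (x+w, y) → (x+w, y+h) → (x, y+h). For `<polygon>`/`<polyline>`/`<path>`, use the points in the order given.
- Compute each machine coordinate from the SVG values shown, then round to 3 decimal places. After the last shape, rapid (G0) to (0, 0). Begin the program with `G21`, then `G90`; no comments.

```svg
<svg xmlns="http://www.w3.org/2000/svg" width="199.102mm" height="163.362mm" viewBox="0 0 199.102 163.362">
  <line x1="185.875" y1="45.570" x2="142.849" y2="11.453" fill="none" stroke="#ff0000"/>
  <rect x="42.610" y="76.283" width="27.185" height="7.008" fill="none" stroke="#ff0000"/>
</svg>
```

Since the viewBox matches the mm dimensions, user units are millimetres directly. The only transform is the Y-flip y_m = 163.362 − y_svg.

Shape 1 is a line segment drawn with `<line>`. Its stroke #ff0000 means cut at S871, F953. After flipping Y the toolpath is (185.875,117.792) → (142.849,151.909).

Shape 2 is a rectangle drawn with `<rect>`. Its stroke #ff0000 means cut at S871, F953. After flipping Y the toolpath is (42.610,87.079) → (69.795,87.079) → (69.795,80.071) → (42.610,80.071) → (42.610,87.079), returning to the start.

G21
G90
G0 X185.875 Y117.792
M3 S871
G01 X142.849 Y151.909 F953
M5
G0 X42.610 Y87.079
M3 S871
G01 X69.795 Y87.079 F953
G01 X69.795 Y80.071
G01 X42.610 Y80.071
G01 X42.610 Y87.079
M5
G0 X0.000 Y0.000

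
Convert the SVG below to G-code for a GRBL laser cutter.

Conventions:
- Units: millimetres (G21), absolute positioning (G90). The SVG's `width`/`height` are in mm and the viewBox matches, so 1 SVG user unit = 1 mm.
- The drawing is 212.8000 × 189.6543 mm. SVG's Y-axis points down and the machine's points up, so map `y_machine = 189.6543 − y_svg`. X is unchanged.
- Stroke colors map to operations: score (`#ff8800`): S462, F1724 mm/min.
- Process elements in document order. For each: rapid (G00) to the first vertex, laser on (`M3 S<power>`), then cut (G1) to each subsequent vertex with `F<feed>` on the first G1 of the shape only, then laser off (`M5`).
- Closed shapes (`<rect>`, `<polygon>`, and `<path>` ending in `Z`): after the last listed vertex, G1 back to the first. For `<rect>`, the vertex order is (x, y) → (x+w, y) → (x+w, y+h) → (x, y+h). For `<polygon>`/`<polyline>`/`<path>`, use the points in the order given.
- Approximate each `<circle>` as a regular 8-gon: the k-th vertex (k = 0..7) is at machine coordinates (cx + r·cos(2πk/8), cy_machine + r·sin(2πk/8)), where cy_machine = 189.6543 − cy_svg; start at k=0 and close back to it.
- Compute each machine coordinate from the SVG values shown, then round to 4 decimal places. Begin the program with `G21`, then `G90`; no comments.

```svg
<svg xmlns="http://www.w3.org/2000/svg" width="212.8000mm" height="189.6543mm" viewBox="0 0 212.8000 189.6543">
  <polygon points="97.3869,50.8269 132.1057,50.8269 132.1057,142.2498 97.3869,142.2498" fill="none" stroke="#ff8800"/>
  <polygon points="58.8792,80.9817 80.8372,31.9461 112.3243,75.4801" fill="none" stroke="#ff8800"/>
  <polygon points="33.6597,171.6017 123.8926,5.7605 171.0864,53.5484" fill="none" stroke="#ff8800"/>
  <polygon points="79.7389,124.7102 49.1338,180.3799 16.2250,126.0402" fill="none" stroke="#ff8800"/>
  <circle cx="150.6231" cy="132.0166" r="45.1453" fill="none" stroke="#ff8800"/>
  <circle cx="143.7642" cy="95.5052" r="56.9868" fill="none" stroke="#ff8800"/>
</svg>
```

viewBox `0 0 212.8000 189.6543` with mm width/height → 1 unit = 1 mm. Flip: y_m = 189.6543 − y_svg.

**Shape 1** — `<polygon>` rectangle, stroke `#ff8800` → score (S462, F1724). Machine vertices: (97.3869,138.8274) → (132.1057,138.8274) → (132.1057,47.4045) → (97.3869,47.4045) → (97.3869,138.8274). Closed: final G1 returns to the first vertex.

**Shape 2** — `<polygon>` regular polygon, stroke `#ff8800` → score (S462, F1724). Machine vertices: (58.8792,108.6726) → (80.8372,157.7082) → (112.3243,114.1742) → (58.8792,108.6726). Closed: final G1 returns to the first vertex.

**Shape 3** — `<polygon>` closed polygon, stroke `#ff8800` → score (S462, F1724). Machine vertices: (33.6597,18.0526) → (123.8926,183.8938) → (171.0864,136.1059) → (33.6597,18.0526). Closed: final G1 returns to the first vertex.

**Shape 4** — `<polygon>` regular polygon, stroke `#ff8800` → score (S462, F1724). Machine vertices: (79.7389,64.9441) → (49.1338,9.2744) → (16.2250,63.6141) → (79.7389,64.9441). Closed: final G1 returns to the first vertex.

**Shape 5** — `<circle>` circle, stroke `#ff8800` → score (S462, F1724). Machine vertices: (195.7684,57.6377) → (182.5456,89.5602) → (150.6231,102.7830) → (118.7006,89.5602) → (105.4778,57.6377) → (118.7006,25.7152) → (150.6231,12.4924) → (182.5456,25.7152) → (195.7684,57.6377). Closed: final G1 returns to the first vertex.

**Shape 6** — `<circle>` circle, stroke `#ff8800` → score (S462, F1724). Machine vertices: (200.7510,94.1491) → (184.0600,134.4449) → (143.7642,151.1359) → (103.4684,134.4449) → (86.7774,94.1491) → (103.4684,53.8533) → (143.7642,37.1623) → (184.0600,53.8533) → (200.7510,94.1491). Closed: final G1 returns to the first vertex.

G21
G90
G00 X97.3869 Y138.8274
M3 S462
G1 X132.1057 Y138.8274 F1724
G1 X132.1057 Y47.4045
G1 X97.3869 Y47.4045
G1 X97.3869 Y138.8274
M5
G00 X58.8792 Y108.6726
M3 S462
G1 X80.8372 Y157.7082 F1724
G1 X112.3243 Y114.1742
G1 X58.8792 Y108.6726
M5
G00 X33.6597 Y18.0526
M3 S462
G1 X123.8926 Y183.8938 F1724
G1 X171.0864 Y136.1059
G1 X33.6597 Y18.0526
M5
G00 X79.7389 Y64.9441
M3 S462
G1 X49.1338 Y9.2744 F1724
G1 X16.2250 Y63.6141
G1 X79.7389 Y64.9441
M5
G00 X195.7684 Y57.6377
M3 S462
G1 X182.5456 Y89.5602 F1724
G1 X150.6231 Y102.7830
G1 X118.7006 Y89.5602
G1 X105.4778 Y57.6377
G1 X118.7006 Y25.7152
G1 X150.6231 Y12.4924
G1 X182.5456 Y25.7152
G1 X195.7684 Y57.6377
M5
G00 X200.7510 Y94.1491
M3 S462
G1 X184.0600 Y134.4449 F1724
G1 X143.7642 Y151.1359
G1 X103.4684 Y134.4449
G1 X86.7774 Y94.1491
G1 X103.4684 Y53.8533
G1 X143.7642 Y37.1623
G1 X184.0600 Y53.8533
G1 X200.7510 Y94.1491
M5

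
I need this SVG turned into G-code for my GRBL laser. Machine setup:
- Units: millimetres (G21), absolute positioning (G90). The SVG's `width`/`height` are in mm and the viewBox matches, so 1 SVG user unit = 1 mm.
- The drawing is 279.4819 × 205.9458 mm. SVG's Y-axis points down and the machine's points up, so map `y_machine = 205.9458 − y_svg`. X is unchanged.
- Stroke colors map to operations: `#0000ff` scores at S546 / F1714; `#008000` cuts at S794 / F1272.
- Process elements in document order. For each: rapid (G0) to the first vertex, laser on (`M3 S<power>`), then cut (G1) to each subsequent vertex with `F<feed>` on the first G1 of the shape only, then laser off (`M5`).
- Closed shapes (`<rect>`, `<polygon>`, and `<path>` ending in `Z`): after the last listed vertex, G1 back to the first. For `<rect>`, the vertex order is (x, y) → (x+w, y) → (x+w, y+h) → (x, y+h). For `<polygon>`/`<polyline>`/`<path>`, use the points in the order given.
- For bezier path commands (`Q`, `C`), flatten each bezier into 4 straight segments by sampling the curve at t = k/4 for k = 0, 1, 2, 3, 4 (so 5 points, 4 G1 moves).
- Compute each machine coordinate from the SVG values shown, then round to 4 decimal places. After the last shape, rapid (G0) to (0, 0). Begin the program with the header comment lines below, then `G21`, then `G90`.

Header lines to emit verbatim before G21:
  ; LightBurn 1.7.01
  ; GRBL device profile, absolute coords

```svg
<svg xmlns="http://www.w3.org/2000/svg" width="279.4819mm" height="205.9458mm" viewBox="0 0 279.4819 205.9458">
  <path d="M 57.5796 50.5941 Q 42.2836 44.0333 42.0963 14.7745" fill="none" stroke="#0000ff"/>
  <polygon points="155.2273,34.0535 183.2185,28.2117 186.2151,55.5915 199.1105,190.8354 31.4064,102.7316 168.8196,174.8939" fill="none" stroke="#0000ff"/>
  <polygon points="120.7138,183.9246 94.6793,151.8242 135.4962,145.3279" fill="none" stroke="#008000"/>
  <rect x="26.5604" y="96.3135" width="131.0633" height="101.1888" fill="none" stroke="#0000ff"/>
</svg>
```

Since the viewBox matches the mm dimensions, user units are millimetres directly. The only transform is the Y-flip y_m = 205.9458 − y_svg.

Shape 1 is a quadratic bezier drawn with `<path>`. Its stroke #0000ff means score at S546, F1714. After flipping Y the toolpath is (57.5796,155.3517) → (50.8759,160.0507) → (46.0608,167.5870) → (43.1342,177.9605) → (42.0963,191.1713).

Shape 2 is a closed polygon drawn with `<polygon>`. Its stroke #0000ff means score at S546, F1714. After flipping Y the toolpath is (155.2273,171.8923) → (183.2185,177.7341) → (186.2151,150.3543) → (199.1105,15.1104) → (31.4064,103.2142) → (168.8196,31.0519) → (155.2273,171.8923), returning to the start.

Shape 3 is a regular polygon drawn with `<polygon>`. Its stroke #008000 means cut at S794, F1272. After flipping Y the toolpath is (120.7138,22.0212) → (94.6793,54.1216) → (135.4962,60.6179) → (120.7138,22.0212), returning to the start.

Shape 4 is a rectangle drawn with `<rect>`. Its stroke #0000ff means score at S546, F1714. After flipping Y the toolpath is (26.5604,109.6323) → (157.6237,109.6323) → (157.6237,8.4435) → (26.5604,8.4435) → (26.5604,109.6323), returning to the start.

; LightBurn 1.7.01
; GRBL device profile, absolute coords
G21
G90
G0 X57.5796 Y155.3517
M3 S546
G1 X50.8759 Y160.0507 F1714
G1 X46.0608 Y167.5870
G1 X43.1342 Y177.9605
G1 X42.0963 Y191.1713
M5
G0 X155.2273 Y171.8923
M3 S546
G1 X183.2185 Y177.7341 F1714
G1 X186.2151 Y150.3543
G1 X199.1105 Y15.1104
G1 X31.4064 Y103.2142
G1 X168.8196 Y31.0519
G1 X155.2273 Y171.8923
M5
G0 X120.7138 Y22.0212
M3 S794
G1 X94.6793 Y54.1216 F1272
G1 X135.4962 Y60.6179
G1 X120.7138 Y22.0212
M5
G0 X26.5604 Y109.6323
M3 S546
G1 X157.6237 Y109.6323 F1714
G1 X157.6237 Y8.4435
G1 X26.5604 Y8.4435
G1 X26.5604 Y109.6323
M5
G0 X0.0000 Y0.0000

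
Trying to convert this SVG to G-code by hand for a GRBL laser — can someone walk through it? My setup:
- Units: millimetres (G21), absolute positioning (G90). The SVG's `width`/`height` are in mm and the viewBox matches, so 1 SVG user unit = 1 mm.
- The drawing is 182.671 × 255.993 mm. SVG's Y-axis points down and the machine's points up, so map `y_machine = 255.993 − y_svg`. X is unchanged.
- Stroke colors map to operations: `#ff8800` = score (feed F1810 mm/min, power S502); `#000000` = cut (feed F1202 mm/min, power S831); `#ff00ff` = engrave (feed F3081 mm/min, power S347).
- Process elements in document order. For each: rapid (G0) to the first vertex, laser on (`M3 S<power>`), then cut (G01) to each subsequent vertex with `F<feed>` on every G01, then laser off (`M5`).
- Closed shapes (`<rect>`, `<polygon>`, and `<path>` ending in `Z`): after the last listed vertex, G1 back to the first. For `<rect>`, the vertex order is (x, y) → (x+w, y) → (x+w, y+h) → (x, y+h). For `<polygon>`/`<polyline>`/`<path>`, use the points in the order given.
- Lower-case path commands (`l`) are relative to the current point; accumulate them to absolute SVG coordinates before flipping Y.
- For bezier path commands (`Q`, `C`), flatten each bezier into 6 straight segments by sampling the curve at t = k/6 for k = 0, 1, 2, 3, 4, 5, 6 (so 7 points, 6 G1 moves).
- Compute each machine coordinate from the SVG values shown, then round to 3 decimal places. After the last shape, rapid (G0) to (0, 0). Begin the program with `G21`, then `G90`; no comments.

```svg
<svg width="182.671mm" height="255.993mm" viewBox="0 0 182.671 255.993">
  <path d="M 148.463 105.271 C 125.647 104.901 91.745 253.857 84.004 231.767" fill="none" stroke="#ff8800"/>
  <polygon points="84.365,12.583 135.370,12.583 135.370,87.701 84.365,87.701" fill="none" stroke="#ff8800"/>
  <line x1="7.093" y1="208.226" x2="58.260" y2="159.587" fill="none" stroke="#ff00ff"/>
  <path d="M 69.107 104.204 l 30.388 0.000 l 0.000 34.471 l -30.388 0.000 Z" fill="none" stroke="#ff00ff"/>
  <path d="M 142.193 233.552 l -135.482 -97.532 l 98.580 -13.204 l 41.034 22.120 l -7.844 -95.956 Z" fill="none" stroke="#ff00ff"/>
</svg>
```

G21
G90
G0 X148.463 Y150.722
M3 S502
G01 X136.304 Y139.946 F1810
G01 X123.331 Y113.182 F1810
G01 X110.580 Y79.329 F1810
G01 X99.086 Y47.286 F1810
G01 X89.882 Y25.952 F1810
G01 X84.004 Y24.226 F1810
M5
G0 X84.365 Y243.410
M3 S502
G01 X135.370 Y243.410 F1810
G01 X135.370 Y168.292 F1810
G01 X84.365 Y168.292 F1810
G01 X84.365 Y243.410 F1810
M5
G0 X7.093 Y47.767
M3 S347
G01 X58.260 Y96.406 F3081
M5
G0 X69.107 Y151.789
M3 S347
G01 X99.495 Y151.789 F3081
G01 X99.495 Y117.318 F3081
G01 X69.107 Y117.318 F3081
G01 X69.107 Y151.789 F3081
M5
G0 X142.193 Y22.441
M3 S347
G01 X6.711 Y119.973 F3081
G01 X105.291 Y133.177 F3081
G01 X146.325 Y111.057 F3081
G01 X138.481 Y207.013 F3081
G01 X142.193 Y22.441 F3081
M5
G0 X0.000 Y0.000

viewBox `0 0 182.671 255.993` with mm width/height → 1 unit = 1 mm. Flip: y_m = 255.993 − y_svg.

**Shape 1** — `<path>` cubic bezier, stroke `#ff8800` → score (S502, F1810). Control points (SVG): P0=(148.463,105.271), P1=(125.647,104.901), P2=(91.745,253.857), P3=(84.004,231.767); sampled at t=k/6. Machine vertices: (148.463,150.722) → (136.304,139.946) → (123.331,113.182) → (110.580,79.329) → (99.086,47.286) → (89.882,25.952) → (84.004,24.226). Open path.

**Shape 2** — `<polygon>` rectangle, stroke `#ff8800` → score (S502, F1810). Machine vertices: (84.365,243.410) → (135.370,243.410) → (135.370,168.292) → (84.365,168.292) → (84.365,243.410). Closed: final G1 returns to the first vertex.

**Shape 3** — `<line>` line segment, stroke `#ff00ff` → engrave (S347, F3081). Machine vertices: (7.093,47.767) → (58.260,96.406). Open path.

**Shape 4** — `<path>` rectangle, stroke `#ff00ff` → engrave (S347, F3081). Machine vertices: (69.107,151.789) → (99.495,151.789) → (99.495,117.318) → (69.107,117.318) → (69.107,151.789). Closed: final G1 returns to the first vertex.

**Shape 5** — `<path>` closed polygon, stroke `#ff00ff` → engrave (S347, F3081). Machine vertices: (142.193,22.441) → (6.711,119.973) → (105.291,133.177) → (146.325,111.057) → (138.481,207.013) → (142.193,22.441). Closed: final G1 returns to the first vertex.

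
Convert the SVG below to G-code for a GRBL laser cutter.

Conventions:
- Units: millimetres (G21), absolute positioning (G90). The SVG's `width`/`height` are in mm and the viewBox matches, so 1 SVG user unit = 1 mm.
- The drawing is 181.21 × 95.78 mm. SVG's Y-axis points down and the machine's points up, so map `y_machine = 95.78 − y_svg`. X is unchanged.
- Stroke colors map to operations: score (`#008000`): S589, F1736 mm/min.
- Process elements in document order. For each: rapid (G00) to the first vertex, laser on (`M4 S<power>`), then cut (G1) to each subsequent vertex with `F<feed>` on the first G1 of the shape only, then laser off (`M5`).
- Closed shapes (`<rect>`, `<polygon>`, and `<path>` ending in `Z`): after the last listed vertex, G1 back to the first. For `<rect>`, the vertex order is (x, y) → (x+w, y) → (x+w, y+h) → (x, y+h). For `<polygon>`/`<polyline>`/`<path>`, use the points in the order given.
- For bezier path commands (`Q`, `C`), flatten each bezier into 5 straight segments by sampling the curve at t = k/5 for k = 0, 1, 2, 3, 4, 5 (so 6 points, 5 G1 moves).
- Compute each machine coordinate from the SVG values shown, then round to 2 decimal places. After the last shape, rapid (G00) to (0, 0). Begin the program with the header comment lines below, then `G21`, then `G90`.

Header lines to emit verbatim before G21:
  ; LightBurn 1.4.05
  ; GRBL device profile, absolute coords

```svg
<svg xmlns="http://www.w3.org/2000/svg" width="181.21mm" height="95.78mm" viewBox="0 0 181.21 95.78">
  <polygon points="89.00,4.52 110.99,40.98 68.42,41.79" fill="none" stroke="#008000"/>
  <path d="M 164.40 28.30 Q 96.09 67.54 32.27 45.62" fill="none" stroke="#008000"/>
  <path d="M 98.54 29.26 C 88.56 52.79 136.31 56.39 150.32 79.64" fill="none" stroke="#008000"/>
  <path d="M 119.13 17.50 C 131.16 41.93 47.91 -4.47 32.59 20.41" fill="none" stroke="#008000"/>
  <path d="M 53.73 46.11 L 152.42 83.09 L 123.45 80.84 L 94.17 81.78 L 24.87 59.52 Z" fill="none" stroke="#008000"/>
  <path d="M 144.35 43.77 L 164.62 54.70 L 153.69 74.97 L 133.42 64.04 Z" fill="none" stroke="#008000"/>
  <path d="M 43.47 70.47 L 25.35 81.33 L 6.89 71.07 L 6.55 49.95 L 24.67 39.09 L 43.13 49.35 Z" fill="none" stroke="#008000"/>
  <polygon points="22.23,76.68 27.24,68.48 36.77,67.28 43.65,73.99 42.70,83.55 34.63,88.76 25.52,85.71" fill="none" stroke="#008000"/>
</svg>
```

; LightBurn 1.4.05
; GRBL device profile, absolute coords
G21
G90
G00 X89.00 Y91.26
M4 S589
G1 X110.99 Y54.80 F1736
G1 X68.42 Y53.99
G1 X89.00 Y91.26
M5
G00 X164.40 Y67.48
M4 S589
G1 X137.26 Y54.23 F1736
G1 X110.47 Y45.87
G1 X84.04 Y42.41
G1 X57.98 Y43.84
G1 X32.27 Y50.16
M5
G00 X98.54 Y66.52
M4 S589
G1 X98.75 Y54.48 F1736
G1 X108.42 Y45.32
G1 X123.17 Y37.14
G1 X138.60 Y28.05
G1 X150.32 Y16.14
M5
G00 X119.13 Y78.28
M4 S589
G1 X116.22 Y70.98 F1736
G1 X98.28 Y73.87
G1 X73.13 Y80.11
G1 X48.63 Y82.88
G1 X32.59 Y75.37
M5
G00 X53.73 Y49.67
M4 S589
G1 X152.42 Y12.69 F1736
G1 X123.45 Y14.94
G1 X94.17 Y14.00
G1 X24.87 Y36.26
G1 X53.73 Y49.67
M5
G00 X144.35 Y52.01
M4 S589
G1 X164.62 Y41.08 F1736
G1 X153.69 Y20.81
G1 X133.42 Y31.74
G1 X144.35 Y52.01
M5
G00 X43.47 Y25.31
M4 S589
G1 X25.35 Y14.45 F1736
G1 X6.89 Y24.71
G1 X6.55 Y45.83
G1 X24.67 Y56.69
G1 X43.13 Y46.43
G1 X43.47 Y25.31
M5
G00 X22.23 Y19.10
M4 S589
G1 X27.24 Y27.30 F1736
G1 X36.77 Y28.50
G1 X43.65 Y21.79
G1 X42.70 Y12.23
G1 X34.63 Y7.02
G1 X25.52 Y10.07
G1 X22.23 Y19.10
M5
G00 X0.00 Y0.00

1 u = 1 mm; y_m = 95.78 − y.

[1] `<polygon>` regular polygon, #008000→score S589 F1736: (89.00,91.26) → (110.99,54.80) → (68.42,53.99) → (89.00,91.26) (closed)

[2] `<path>` quadratic bezier, #008000→score S589 F1736: (164.40,67.48) → (137.26,54.23) → (110.47,45.87) → (84.04,42.41) → (57.98,43.84) → (32.27,50.16)

[3] `<path>` cubic bezier, #008000→score S589 F1736: (98.54,66.52) → (98.75,54.48) → (108.42,45.32) → (123.17,37.14) → (138.60,28.05) → (150.32,16.14)

[4] `<path>` cubic bezier, #008000→score S589 F1736: (119.13,78.28) → (116.22,70.98) → (98.28,73.87) → (73.13,80.11) → (48.63,82.88) → (32.59,75.37)

[5] `<path>` closed polygon, #008000→score S589 F1736: (53.73,49.67) → (152.42,12.69) → (123.45,14.94) → (94.17,14.00) → (24.87,36.26) → (53.73,49.67) (closed)

[6] `<path>` regular polygon, #008000→score S589 F1736: (144.35,52.01) → (164.62,41.08) → (153.69,20.81) → (133.42,31.74) → (144.35,52.01) (closed)

[7] `<path>` regular polygon, #008000→score S589 F1736: (43.47,25.31) → (25.35,14.45) → (6.89,24.71) → (6.55,45.83) → (24.67,56.69) → (43.13,46.43) → (43.47,25.31) (closed)

[8] `<polygon>` regular polygon, #008000→score S589 F1736: (22.23,19.10) → (27.24,27.30) → (36.77,28.50) → (43.65,21.79) → (42.70,12.23) → (34.63,7.02) → (25.52,10.07) → (22.23,19.10) (closed)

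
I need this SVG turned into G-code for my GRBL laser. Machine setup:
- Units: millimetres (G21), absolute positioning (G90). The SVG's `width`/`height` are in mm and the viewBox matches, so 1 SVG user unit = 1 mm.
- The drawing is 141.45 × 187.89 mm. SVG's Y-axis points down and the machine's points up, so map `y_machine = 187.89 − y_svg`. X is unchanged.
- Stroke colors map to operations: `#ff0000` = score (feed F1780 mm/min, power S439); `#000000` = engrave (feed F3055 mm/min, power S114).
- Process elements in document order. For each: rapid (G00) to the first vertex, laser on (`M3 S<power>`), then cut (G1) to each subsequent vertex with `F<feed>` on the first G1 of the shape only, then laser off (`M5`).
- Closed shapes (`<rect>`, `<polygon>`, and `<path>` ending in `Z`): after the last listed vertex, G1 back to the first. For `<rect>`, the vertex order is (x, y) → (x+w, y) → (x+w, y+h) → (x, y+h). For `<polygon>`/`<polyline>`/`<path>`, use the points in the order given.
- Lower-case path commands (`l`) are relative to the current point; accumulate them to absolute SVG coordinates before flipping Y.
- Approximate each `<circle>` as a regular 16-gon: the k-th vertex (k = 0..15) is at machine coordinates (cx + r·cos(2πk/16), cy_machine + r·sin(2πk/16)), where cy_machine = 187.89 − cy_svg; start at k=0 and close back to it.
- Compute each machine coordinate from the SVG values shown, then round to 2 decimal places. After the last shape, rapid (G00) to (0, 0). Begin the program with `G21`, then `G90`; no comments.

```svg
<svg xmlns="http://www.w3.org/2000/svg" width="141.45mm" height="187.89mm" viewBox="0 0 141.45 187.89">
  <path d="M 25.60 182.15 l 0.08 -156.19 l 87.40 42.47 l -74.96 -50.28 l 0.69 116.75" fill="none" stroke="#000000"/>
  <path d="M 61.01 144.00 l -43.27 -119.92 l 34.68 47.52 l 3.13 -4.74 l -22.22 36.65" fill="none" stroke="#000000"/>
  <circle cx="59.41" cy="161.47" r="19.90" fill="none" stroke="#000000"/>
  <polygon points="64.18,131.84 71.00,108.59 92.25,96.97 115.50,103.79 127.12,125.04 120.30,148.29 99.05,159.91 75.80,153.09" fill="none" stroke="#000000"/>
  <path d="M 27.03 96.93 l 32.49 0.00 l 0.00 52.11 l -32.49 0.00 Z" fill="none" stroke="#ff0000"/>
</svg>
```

G21
G90
G00 X25.60 Y5.74
M3 S114
G1 X25.68 Y161.93 F3055
G1 X113.08 Y119.46
G1 X38.12 Y169.74
G1 X38.81 Y52.99
M5
G00 X61.01 Y43.89
M3 S114
G1 X17.74 Y163.81 F3055
G1 X52.42 Y116.29
G1 X55.55 Y121.03
G1 X33.33 Y84.38
M5
G00 X79.31 Y26.42
M3 S114
G1 X77.80 Y34.04 F3055
G1 X73.48 Y40.49
G1 X67.03 Y44.81
G1 X59.41 Y46.32
G1 X51.79 Y44.81
G1 X45.34 Y40.49
G1 X41.02 Y34.04
G1 X39.51 Y26.42
G1 X41.02 Y18.80
G1 X45.34 Y12.35
G1 X51.79 Y8.03
G1 X59.41 Y6.52
G1 X67.03 Y8.03
G1 X73.48 Y12.35
G1 X77.80 Y18.80
G1 X79.31 Y26.42
M5
G00 X64.18 Y56.05
M3 S114
G1 X71.00 Y79.30 F3055
G1 X92.25 Y90.92
G1 X115.50 Y84.10
G1 X127.12 Y62.85
G1 X120.30 Y39.60
G1 X99.05 Y27.98
G1 X75.80 Y34.80
G1 X64.18 Y56.05
M5
G00 X27.03 Y90.96
M3 S439
G1 X59.52 Y90.96 F1780
G1 X59.52 Y38.85
G1 X27.03 Y38.85
G1 X27.03 Y90.96
M5
G00 X0.00 Y0.00

1 u = 1 mm; y_m = 187.89 − y.

[1] `<path>` open polyline, #000000→engrave S114 F3055: (25.60,5.74) → (25.68,161.93) → (113.08,119.46) → (38.12,169.74) → (38.81,52.99)

[2] `<path>` open polyline, #000000→engrave S114 F3055: (61.01,43.89) → (17.74,163.81) → (52.42,116.29) → (55.55,121.03) → (33.33,84.38)

[3] `<circle>` circle, #000000→engrave S114 F3055: (79.31,26.42) → (77.80,34.04) → (73.48,40.49) → (67.03,44.81) → (59.41,46.32) → (51.79,44.81) → (45.34,40.49) → (41.02,34.04) → (39.51,26.42) → (41.02,18.80) → (45.34,12.35) → (51.79,8.03) → (59.41,6.52) → (67.03,8.03) → (73.48,12.35) → (77.80,18.80) → (79.31,26.42) (closed)

[4] `<polygon>` regular polygon, #000000→engrave S114 F3055: (64.18,56.05) → (71.00,79.30) → (92.25,90.92) → (115.50,84.10) → (127.12,62.85) → (120.30,39.60) → (99.05,27.98) → (75.80,34.80) → (64.18,56.05) (closed)

[5] `<path>` rectangle, #ff0000→score S439 F1780: (27.03,90.96) → (59.52,90.96) → (59.52,38.85) → (27.03,38.85) → (27.03,90.96) (closed)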